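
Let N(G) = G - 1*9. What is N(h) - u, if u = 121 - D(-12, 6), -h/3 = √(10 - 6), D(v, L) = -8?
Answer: -144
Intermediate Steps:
h = -6 (h = -3*√(10 - 6) = -3*√4 = -3*2 = -6)
u = 129 (u = 121 - 1*(-8) = 121 + 8 = 129)
N(G) = -9 + G (N(G) = G - 9 = -9 + G)
N(h) - u = (-9 - 6) - 1*129 = -15 - 129 = -144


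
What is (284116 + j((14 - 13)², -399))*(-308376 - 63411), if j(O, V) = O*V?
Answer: -105482292279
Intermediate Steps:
(284116 + j((14 - 13)², -399))*(-308376 - 63411) = (284116 + (14 - 13)²*(-399))*(-308376 - 63411) = (284116 + 1²*(-399))*(-371787) = (284116 + 1*(-399))*(-371787) = (284116 - 399)*(-371787) = 283717*(-371787) = -105482292279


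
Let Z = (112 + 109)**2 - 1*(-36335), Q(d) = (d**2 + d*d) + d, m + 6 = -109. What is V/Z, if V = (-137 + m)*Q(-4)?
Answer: -14/169 ≈ -0.082840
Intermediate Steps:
m = -115 (m = -6 - 109 = -115)
Q(d) = d + 2*d**2 (Q(d) = (d**2 + d**2) + d = 2*d**2 + d = d + 2*d**2)
Z = 85176 (Z = 221**2 + 36335 = 48841 + 36335 = 85176)
V = -7056 (V = (-137 - 115)*(-4*(1 + 2*(-4))) = -(-1008)*(1 - 8) = -(-1008)*(-7) = -252*28 = -7056)
V/Z = -7056/85176 = -7056*1/85176 = -14/169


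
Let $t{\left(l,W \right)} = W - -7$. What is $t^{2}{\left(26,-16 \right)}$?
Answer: $81$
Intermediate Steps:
$t{\left(l,W \right)} = 7 + W$ ($t{\left(l,W \right)} = W + 7 = 7 + W$)
$t^{2}{\left(26,-16 \right)} = \left(7 - 16\right)^{2} = \left(-9\right)^{2} = 81$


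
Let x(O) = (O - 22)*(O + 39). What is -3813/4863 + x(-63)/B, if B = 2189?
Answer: 524621/3548369 ≈ 0.14785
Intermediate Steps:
x(O) = (-22 + O)*(39 + O)
-3813/4863 + x(-63)/B = -3813/4863 + (-858 + (-63)² + 17*(-63))/2189 = -3813*1/4863 + (-858 + 3969 - 1071)*(1/2189) = -1271/1621 + 2040*(1/2189) = -1271/1621 + 2040/2189 = 524621/3548369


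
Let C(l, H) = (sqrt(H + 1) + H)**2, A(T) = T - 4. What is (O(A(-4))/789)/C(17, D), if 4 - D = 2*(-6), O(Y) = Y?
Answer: -728/15022823 + 256*sqrt(17)/45068469 ≈ -2.5039e-5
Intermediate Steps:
A(T) = -4 + T
D = 16 (D = 4 - 2*(-6) = 4 - 1*(-12) = 4 + 12 = 16)
C(l, H) = (H + sqrt(1 + H))**2 (C(l, H) = (sqrt(1 + H) + H)**2 = (H + sqrt(1 + H))**2)
(O(A(-4))/789)/C(17, D) = ((-4 - 4)/789)/((16 + sqrt(1 + 16))**2) = (-8*1/789)/((16 + sqrt(17))**2) = -8/(789*(16 + sqrt(17))**2)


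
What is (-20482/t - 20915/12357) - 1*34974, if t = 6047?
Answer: -2613734041825/74722779 ≈ -34979.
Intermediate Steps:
(-20482/t - 20915/12357) - 1*34974 = (-20482/6047 - 20915/12357) - 1*34974 = (-20482*1/6047 - 20915*1/12357) - 34974 = (-20482/6047 - 20915/12357) - 34974 = -379569079/74722779 - 34974 = -2613734041825/74722779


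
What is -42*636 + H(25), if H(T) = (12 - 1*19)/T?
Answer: -667807/25 ≈ -26712.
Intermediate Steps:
H(T) = -7/T (H(T) = (12 - 19)/T = -7/T)
-42*636 + H(25) = -42*636 - 7/25 = -26712 - 7*1/25 = -26712 - 7/25 = -667807/25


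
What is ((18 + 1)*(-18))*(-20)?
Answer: 6840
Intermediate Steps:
((18 + 1)*(-18))*(-20) = (19*(-18))*(-20) = -342*(-20) = 6840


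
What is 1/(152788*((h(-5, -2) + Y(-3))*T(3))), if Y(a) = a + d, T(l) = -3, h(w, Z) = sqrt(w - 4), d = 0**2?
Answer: 1/2750184 + I/2750184 ≈ 3.6361e-7 + 3.6361e-7*I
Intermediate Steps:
d = 0
h(w, Z) = sqrt(-4 + w)
Y(a) = a (Y(a) = a + 0 = a)
1/(152788*((h(-5, -2) + Y(-3))*T(3))) = 1/(152788*((sqrt(-4 - 5) - 3)*(-3))) = 1/(152788*((sqrt(-9) - 3)*(-3))) = 1/(152788*((3*I - 3)*(-3))) = 1/(152788*((-3 + 3*I)*(-3))) = 1/(152788*(9 - 9*I)) = 1/(1375092 - 1375092*I) = (1375092 + 1375092*I)/3781756016928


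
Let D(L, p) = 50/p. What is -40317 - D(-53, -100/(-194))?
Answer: -40414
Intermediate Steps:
-40317 - D(-53, -100/(-194)) = -40317 - 50/((-100/(-194))) = -40317 - 50/((-100*(-1/194))) = -40317 - 50/50/97 = -40317 - 50*97/50 = -40317 - 1*97 = -40317 - 97 = -40414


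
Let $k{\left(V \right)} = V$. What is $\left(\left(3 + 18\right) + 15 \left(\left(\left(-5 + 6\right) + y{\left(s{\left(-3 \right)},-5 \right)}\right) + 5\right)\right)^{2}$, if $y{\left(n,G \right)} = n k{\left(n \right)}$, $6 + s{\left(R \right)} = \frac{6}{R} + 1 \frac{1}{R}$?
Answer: $\frac{11957764}{9} \approx 1.3286 \cdot 10^{6}$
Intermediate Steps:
$s{\left(R \right)} = -6 + \frac{7}{R}$ ($s{\left(R \right)} = -6 + \left(\frac{6}{R} + 1 \frac{1}{R}\right) = -6 + \left(\frac{6}{R} + \frac{1}{R}\right) = -6 + \frac{7}{R}$)
$y{\left(n,G \right)} = n^{2}$ ($y{\left(n,G \right)} = n n = n^{2}$)
$\left(\left(3 + 18\right) + 15 \left(\left(\left(-5 + 6\right) + y{\left(s{\left(-3 \right)},-5 \right)}\right) + 5\right)\right)^{2} = \left(\left(3 + 18\right) + 15 \left(\left(\left(-5 + 6\right) + \left(-6 + \frac{7}{-3}\right)^{2}\right) + 5\right)\right)^{2} = \left(21 + 15 \left(\left(1 + \left(-6 + 7 \left(- \frac{1}{3}\right)\right)^{2}\right) + 5\right)\right)^{2} = \left(21 + 15 \left(\left(1 + \left(-6 - \frac{7}{3}\right)^{2}\right) + 5\right)\right)^{2} = \left(21 + 15 \left(\left(1 + \left(- \frac{25}{3}\right)^{2}\right) + 5\right)\right)^{2} = \left(21 + 15 \left(\left(1 + \frac{625}{9}\right) + 5\right)\right)^{2} = \left(21 + 15 \left(\frac{634}{9} + 5\right)\right)^{2} = \left(21 + 15 \cdot \frac{679}{9}\right)^{2} = \left(21 + \frac{3395}{3}\right)^{2} = \left(\frac{3458}{3}\right)^{2} = \frac{11957764}{9}$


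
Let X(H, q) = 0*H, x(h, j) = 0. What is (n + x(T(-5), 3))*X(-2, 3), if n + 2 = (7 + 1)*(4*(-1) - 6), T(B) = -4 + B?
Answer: 0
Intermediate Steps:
n = -82 (n = -2 + (7 + 1)*(4*(-1) - 6) = -2 + 8*(-4 - 6) = -2 + 8*(-10) = -2 - 80 = -82)
X(H, q) = 0
(n + x(T(-5), 3))*X(-2, 3) = (-82 + 0)*0 = -82*0 = 0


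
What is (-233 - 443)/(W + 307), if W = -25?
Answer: -338/141 ≈ -2.3972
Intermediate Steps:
(-233 - 443)/(W + 307) = (-233 - 443)/(-25 + 307) = -676/282 = -676*1/282 = -338/141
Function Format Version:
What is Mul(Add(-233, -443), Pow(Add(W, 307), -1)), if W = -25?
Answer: Rational(-338, 141) ≈ -2.3972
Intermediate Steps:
Mul(Add(-233, -443), Pow(Add(W, 307), -1)) = Mul(Add(-233, -443), Pow(Add(-25, 307), -1)) = Mul(-676, Pow(282, -1)) = Mul(-676, Rational(1, 282)) = Rational(-338, 141)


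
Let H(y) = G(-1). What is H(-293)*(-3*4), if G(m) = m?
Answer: 12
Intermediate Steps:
H(y) = -1
H(-293)*(-3*4) = -(-3)*4 = -1*(-12) = 12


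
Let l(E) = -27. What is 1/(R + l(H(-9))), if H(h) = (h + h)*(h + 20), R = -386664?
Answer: -1/386691 ≈ -2.5860e-6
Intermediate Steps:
H(h) = 2*h*(20 + h) (H(h) = (2*h)*(20 + h) = 2*h*(20 + h))
1/(R + l(H(-9))) = 1/(-386664 - 27) = 1/(-386691) = -1/386691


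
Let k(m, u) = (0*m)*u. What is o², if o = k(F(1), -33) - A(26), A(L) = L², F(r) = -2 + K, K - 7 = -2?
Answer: 456976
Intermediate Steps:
K = 5 (K = 7 - 2 = 5)
F(r) = 3 (F(r) = -2 + 5 = 3)
k(m, u) = 0 (k(m, u) = 0*u = 0)
o = -676 (o = 0 - 1*26² = 0 - 1*676 = 0 - 676 = -676)
o² = (-676)² = 456976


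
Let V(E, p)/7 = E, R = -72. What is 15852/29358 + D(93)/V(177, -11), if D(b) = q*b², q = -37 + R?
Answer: -219502775/288687 ≈ -760.35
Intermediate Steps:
V(E, p) = 7*E
q = -109 (q = -37 - 72 = -109)
D(b) = -109*b²
15852/29358 + D(93)/V(177, -11) = 15852/29358 + (-109*93²)/((7*177)) = 15852*(1/29358) - 109*8649/1239 = 2642/4893 - 942741*1/1239 = 2642/4893 - 314247/413 = -219502775/288687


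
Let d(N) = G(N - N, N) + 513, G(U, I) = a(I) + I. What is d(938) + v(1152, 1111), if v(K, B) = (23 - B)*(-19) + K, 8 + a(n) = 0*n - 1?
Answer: 23266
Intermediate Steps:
a(n) = -9 (a(n) = -8 + (0*n - 1) = -8 + (0 - 1) = -8 - 1 = -9)
G(U, I) = -9 + I
v(K, B) = -437 + K + 19*B (v(K, B) = (-437 + 19*B) + K = -437 + K + 19*B)
d(N) = 504 + N (d(N) = (-9 + N) + 513 = 504 + N)
d(938) + v(1152, 1111) = (504 + 938) + (-437 + 1152 + 19*1111) = 1442 + (-437 + 1152 + 21109) = 1442 + 21824 = 23266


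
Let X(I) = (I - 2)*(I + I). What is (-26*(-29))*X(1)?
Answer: -1508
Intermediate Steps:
X(I) = 2*I*(-2 + I) (X(I) = (-2 + I)*(2*I) = 2*I*(-2 + I))
(-26*(-29))*X(1) = (-26*(-29))*(2*1*(-2 + 1)) = 754*(2*1*(-1)) = 754*(-2) = -1508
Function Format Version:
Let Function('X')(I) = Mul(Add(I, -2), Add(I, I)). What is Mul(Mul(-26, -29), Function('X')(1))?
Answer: -1508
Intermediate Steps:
Function('X')(I) = Mul(2, I, Add(-2, I)) (Function('X')(I) = Mul(Add(-2, I), Mul(2, I)) = Mul(2, I, Add(-2, I)))
Mul(Mul(-26, -29), Function('X')(1)) = Mul(Mul(-26, -29), Mul(2, 1, Add(-2, 1))) = Mul(754, Mul(2, 1, -1)) = Mul(754, -2) = -1508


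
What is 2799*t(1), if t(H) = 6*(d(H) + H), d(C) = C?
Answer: 33588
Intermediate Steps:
t(H) = 12*H (t(H) = 6*(H + H) = 6*(2*H) = 12*H)
2799*t(1) = 2799*(12*1) = 2799*12 = 33588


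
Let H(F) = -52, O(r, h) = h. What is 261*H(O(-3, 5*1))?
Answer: -13572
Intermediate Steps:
261*H(O(-3, 5*1)) = 261*(-52) = -13572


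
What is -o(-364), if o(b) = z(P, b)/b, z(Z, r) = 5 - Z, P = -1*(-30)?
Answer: -25/364 ≈ -0.068681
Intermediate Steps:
P = 30
o(b) = -25/b (o(b) = (5 - 1*30)/b = (5 - 30)/b = -25/b)
-o(-364) = -(-25)/(-364) = -(-25)*(-1)/364 = -1*25/364 = -25/364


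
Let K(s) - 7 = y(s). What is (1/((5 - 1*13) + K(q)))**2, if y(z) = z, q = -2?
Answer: 1/9 ≈ 0.11111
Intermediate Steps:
K(s) = 7 + s
(1/((5 - 1*13) + K(q)))**2 = (1/((5 - 1*13) + (7 - 2)))**2 = (1/((5 - 13) + 5))**2 = (1/(-8 + 5))**2 = (1/(-3))**2 = (-1/3)**2 = 1/9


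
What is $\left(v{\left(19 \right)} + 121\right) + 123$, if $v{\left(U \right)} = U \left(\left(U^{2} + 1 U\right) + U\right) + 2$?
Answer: $7827$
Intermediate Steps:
$v{\left(U \right)} = 2 + U \left(U^{2} + 2 U\right)$ ($v{\left(U \right)} = U \left(\left(U^{2} + U\right) + U\right) + 2 = U \left(\left(U + U^{2}\right) + U\right) + 2 = U \left(U^{2} + 2 U\right) + 2 = 2 + U \left(U^{2} + 2 U\right)$)
$\left(v{\left(19 \right)} + 121\right) + 123 = \left(\left(2 + 19^{3} + 2 \cdot 19^{2}\right) + 121\right) + 123 = \left(\left(2 + 6859 + 2 \cdot 361\right) + 121\right) + 123 = \left(\left(2 + 6859 + 722\right) + 121\right) + 123 = \left(7583 + 121\right) + 123 = 7704 + 123 = 7827$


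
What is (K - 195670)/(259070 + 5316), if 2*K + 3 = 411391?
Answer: 5012/132193 ≈ 0.037914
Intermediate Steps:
K = 205694 (K = -3/2 + (1/2)*411391 = -3/2 + 411391/2 = 205694)
(K - 195670)/(259070 + 5316) = (205694 - 195670)/(259070 + 5316) = 10024/264386 = 10024*(1/264386) = 5012/132193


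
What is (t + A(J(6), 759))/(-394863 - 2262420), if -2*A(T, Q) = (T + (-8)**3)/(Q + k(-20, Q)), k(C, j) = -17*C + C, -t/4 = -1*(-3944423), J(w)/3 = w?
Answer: 436516139/73518163 ≈ 5.9375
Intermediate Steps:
J(w) = 3*w
t = -15777692 (t = -(-4)*(-3944423) = -4*3944423 = -15777692)
k(C, j) = -16*C
A(T, Q) = -(-512 + T)/(2*(320 + Q)) (A(T, Q) = -(T + (-8)**3)/(2*(Q - 16*(-20))) = -(T - 512)/(2*(Q + 320)) = -(-512 + T)/(2*(320 + Q)))
(t + A(J(6), 759))/(-394863 - 2262420) = (-15777692 + (512 - 3*6)/(2*(320 + 759)))/(-394863 - 2262420) = (-15777692 + (1/2)*(512 - 1*18)/1079)/(-2657283) = (-15777692 + (1/2)*(1/1079)*(512 - 18))*(-1/2657283) = (-15777692 + (1/2)*(1/1079)*494)*(-1/2657283) = (-15777692 + 19/83)*(-1/2657283) = -1309548417/83*(-1/2657283) = 436516139/73518163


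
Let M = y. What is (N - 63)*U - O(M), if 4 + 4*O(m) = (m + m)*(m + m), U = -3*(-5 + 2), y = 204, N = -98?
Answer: -43064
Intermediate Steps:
M = 204
U = 9 (U = -3*(-3) = 9)
O(m) = -1 + m² (O(m) = -1 + ((m + m)*(m + m))/4 = -1 + ((2*m)*(2*m))/4 = -1 + (4*m²)/4 = -1 + m²)
(N - 63)*U - O(M) = (-98 - 63)*9 - (-1 + 204²) = -161*9 - (-1 + 41616) = -1449 - 1*41615 = -1449 - 41615 = -43064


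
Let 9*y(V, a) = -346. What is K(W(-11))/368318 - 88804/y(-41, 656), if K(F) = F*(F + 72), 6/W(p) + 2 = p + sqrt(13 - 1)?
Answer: 1813999974652584/785304988043 - 66888*sqrt(3)/4539335191 ≈ 2309.9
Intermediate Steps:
W(p) = 6/(-2 + p + 2*sqrt(3)) (W(p) = 6/(-2 + (p + sqrt(13 - 1))) = 6/(-2 + (p + sqrt(12))) = 6/(-2 + (p + 2*sqrt(3))) = 6/(-2 + p + 2*sqrt(3)))
y(V, a) = -346/9 (y(V, a) = (1/9)*(-346) = -346/9)
K(F) = F*(72 + F)
K(W(-11))/368318 - 88804/y(-41, 656) = ((6/(-2 - 11 + 2*sqrt(3)))*(72 + 6/(-2 - 11 + 2*sqrt(3))))/368318 - 88804/(-346/9) = ((6/(-13 + 2*sqrt(3)))*(72 + 6/(-13 + 2*sqrt(3))))*(1/368318) - 88804*(-9/346) = (6*(72 + 6/(-13 + 2*sqrt(3)))/(-13 + 2*sqrt(3)))*(1/368318) + 399618/173 = 3*(72 + 6/(-13 + 2*sqrt(3)))/(184159*(-13 + 2*sqrt(3))) + 399618/173 = 399618/173 + 3*(72 + 6/(-13 + 2*sqrt(3)))/(184159*(-13 + 2*sqrt(3)))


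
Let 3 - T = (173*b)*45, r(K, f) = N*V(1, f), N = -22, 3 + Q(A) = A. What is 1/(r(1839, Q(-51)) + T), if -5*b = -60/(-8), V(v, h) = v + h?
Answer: 2/25693 ≈ 7.7842e-5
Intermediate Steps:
V(v, h) = h + v
Q(A) = -3 + A
b = -3/2 (b = -(-12)/(-8) = -(-12)*(-1)/8 = -1/5*15/2 = -3/2 ≈ -1.5000)
r(K, f) = -22 - 22*f (r(K, f) = -22*(f + 1) = -22*(1 + f) = -22 - 22*f)
T = 23361/2 (T = 3 - 173*(-3/2)*45 = 3 - (-519)*45/2 = 3 - 1*(-23355/2) = 3 + 23355/2 = 23361/2 ≈ 11681.)
1/(r(1839, Q(-51)) + T) = 1/((-22 - 22*(-3 - 51)) + 23361/2) = 1/((-22 - 22*(-54)) + 23361/2) = 1/((-22 + 1188) + 23361/2) = 1/(1166 + 23361/2) = 1/(25693/2) = 2/25693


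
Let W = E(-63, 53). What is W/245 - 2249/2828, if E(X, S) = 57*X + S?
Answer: -1508067/98980 ≈ -15.236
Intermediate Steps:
E(X, S) = S + 57*X
W = -3538 (W = 53 + 57*(-63) = 53 - 3591 = -3538)
W/245 - 2249/2828 = -3538/245 - 2249/2828 = -1508067/98980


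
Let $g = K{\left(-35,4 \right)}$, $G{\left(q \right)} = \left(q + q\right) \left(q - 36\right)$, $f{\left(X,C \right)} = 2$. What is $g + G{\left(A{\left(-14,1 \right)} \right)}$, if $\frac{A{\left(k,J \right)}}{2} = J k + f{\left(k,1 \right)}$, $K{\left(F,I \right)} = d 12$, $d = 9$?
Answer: $2988$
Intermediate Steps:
$K{\left(F,I \right)} = 108$ ($K{\left(F,I \right)} = 9 \cdot 12 = 108$)
$A{\left(k,J \right)} = 4 + 2 J k$ ($A{\left(k,J \right)} = 2 \left(J k + 2\right) = 2 \left(2 + J k\right) = 4 + 2 J k$)
$G{\left(q \right)} = 2 q \left(-36 + q\right)$
$g = 108$
$g + G{\left(A{\left(-14,1 \right)} \right)} = 108 + 2 \left(4 + 2 \cdot 1 \left(-14\right)\right) \left(-36 + \left(4 + 2 \cdot 1 \left(-14\right)\right)\right) = 108 + 2 \left(4 - 28\right) \left(-36 + \left(4 - 28\right)\right) = 108 + 2 \left(-24\right) \left(-36 - 24\right) = 108 + 2 \left(-24\right) \left(-60\right) = 108 + 2880 = 2988$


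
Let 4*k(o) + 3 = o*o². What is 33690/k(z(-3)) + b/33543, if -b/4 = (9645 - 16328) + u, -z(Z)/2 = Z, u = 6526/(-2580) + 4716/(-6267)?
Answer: 2032763178553214/3208916419965 ≈ 633.47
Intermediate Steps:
u = -8844287/2694810 (u = 6526*(-1/2580) + 4716*(-1/6267) = -3263/1290 - 1572/2089 = -8844287/2694810 ≈ -3.2820)
z(Z) = -2*Z
b = 36036519034/1347405 (b = -4*((9645 - 16328) - 8844287/2694810) = -4*(-6683 - 8844287/2694810) = -4*(-18018259517/2694810) = 36036519034/1347405 ≈ 26745.)
k(o) = -¾ + o³/4 (k(o) = -¾ + (o*o²)/4 = -¾ + o³/4)
33690/k(z(-3)) + b/33543 = 33690/(-¾ + (-2*(-3))³/4) + (36036519034/1347405)/33543 = 33690/(-¾ + (¼)*6³) + (36036519034/1347405)*(1/33543) = 33690/(-¾ + (¼)*216) + 36036519034/45196005915 = 33690/(-¾ + 54) + 36036519034/45196005915 = 33690/(213/4) + 36036519034/45196005915 = 33690*(4/213) + 36036519034/45196005915 = 44920/71 + 36036519034/45196005915 = 2032763178553214/3208916419965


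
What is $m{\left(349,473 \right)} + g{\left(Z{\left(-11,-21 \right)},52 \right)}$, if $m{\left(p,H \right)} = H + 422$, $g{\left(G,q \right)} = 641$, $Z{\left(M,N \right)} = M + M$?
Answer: $1536$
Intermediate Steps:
$Z{\left(M,N \right)} = 2 M$
$m{\left(p,H \right)} = 422 + H$
$m{\left(349,473 \right)} + g{\left(Z{\left(-11,-21 \right)},52 \right)} = \left(422 + 473\right) + 641 = 895 + 641 = 1536$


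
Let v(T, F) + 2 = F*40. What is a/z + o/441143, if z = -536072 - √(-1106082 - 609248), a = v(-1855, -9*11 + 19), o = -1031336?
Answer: 2*(-515668*√1715330 + 275728906153*I)/(441143*(√1715330 - 536072*I)) ≈ -2.3319 - 1.4593e-5*I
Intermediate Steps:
v(T, F) = -2 + 40*F (v(T, F) = -2 + F*40 = -2 + 40*F)
a = -3202 (a = -2 + 40*(-9*11 + 19) = -2 + 40*(-99 + 19) = -2 + 40*(-80) = -2 - 3200 = -3202)
z = -536072 - I*√1715330 (z = -536072 - √(-1715330) = -536072 - I*√1715330 ≈ -5.3607e+5 - 1309.7*I)
a/z + o/441143 = -3202/(-536072 - I*√1715330) - 1031336/441143 = -1031336/441143 - 3202/(-536072 - I*√1715330)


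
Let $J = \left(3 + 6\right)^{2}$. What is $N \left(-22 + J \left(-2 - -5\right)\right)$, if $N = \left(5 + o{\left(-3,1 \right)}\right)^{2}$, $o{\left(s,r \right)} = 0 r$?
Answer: $5525$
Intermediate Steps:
$o{\left(s,r \right)} = 0$
$J = 81$ ($J = 9^{2} = 81$)
$N = 25$ ($N = \left(5 + 0\right)^{2} = 5^{2} = 25$)
$N \left(-22 + J \left(-2 - -5\right)\right) = 25 \left(-22 + 81 \left(-2 - -5\right)\right) = 25 \left(-22 + 81 \left(-2 + 5\right)\right) = 25 \left(-22 + 81 \cdot 3\right) = 25 \left(-22 + 243\right) = 25 \cdot 221 = 5525$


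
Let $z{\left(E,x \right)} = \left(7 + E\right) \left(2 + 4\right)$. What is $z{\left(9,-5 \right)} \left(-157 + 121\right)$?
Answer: $-3456$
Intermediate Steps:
$z{\left(E,x \right)} = 42 + 6 E$ ($z{\left(E,x \right)} = \left(7 + E\right) 6 = 42 + 6 E$)
$z{\left(9,-5 \right)} \left(-157 + 121\right) = \left(42 + 6 \cdot 9\right) \left(-157 + 121\right) = \left(42 + 54\right) \left(-36\right) = 96 \left(-36\right) = -3456$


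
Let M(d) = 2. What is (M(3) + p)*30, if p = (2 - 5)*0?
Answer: 60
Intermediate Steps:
p = 0 (p = -3*0 = 0)
(M(3) + p)*30 = (2 + 0)*30 = 2*30 = 60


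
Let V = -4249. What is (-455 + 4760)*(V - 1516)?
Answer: -24818325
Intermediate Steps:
(-455 + 4760)*(V - 1516) = (-455 + 4760)*(-4249 - 1516) = 4305*(-5765) = -24818325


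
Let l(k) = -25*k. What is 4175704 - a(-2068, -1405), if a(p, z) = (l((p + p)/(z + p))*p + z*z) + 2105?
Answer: 7425289302/3473 ≈ 2.1380e+6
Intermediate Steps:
a(p, z) = 2105 + z² - 50*p²/(p + z) (a(p, z) = ((-25*(p + p)/(z + p))*p + z*z) + 2105 = ((-25*2*p/(p + z))*p + z²) + 2105 = ((-50*p/(p + z))*p + z²) + 2105 = (-50*p²/(p + z) + z²) + 2105 = (z² - 50*p²/(p + z)) + 2105 = 2105 + z² - 50*p²/(p + z))
4175704 - a(-2068, -1405) = 4175704 - (-50*(-2068)² + (2105 + (-1405)²)*(-2068 - 1405))/(-2068 - 1405) = 4175704 - (-50*4276624 + (2105 + 1974025)*(-3473))/(-3473) = 4175704 - (-1)*(-213831200 + 1976130*(-3473))/3473 = 4175704 - (-1)*(-213831200 - 6863099490)/3473 = 4175704 - (-1)*(-7076930690)/3473 = 4175704 - 1*7076930690/3473 = 4175704 - 7076930690/3473 = 7425289302/3473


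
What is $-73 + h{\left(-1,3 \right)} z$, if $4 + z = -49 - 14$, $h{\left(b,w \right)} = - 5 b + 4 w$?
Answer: $-1212$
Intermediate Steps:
$z = -67$ ($z = -4 - 63 = -67$)
$-73 + h{\left(-1,3 \right)} z = -73 + \left(\left(-5\right) \left(-1\right) + 4 \cdot 3\right) \left(-67\right) = -73 + \left(5 + 12\right) \left(-67\right) = -73 + 17 \left(-67\right) = -73 - 1139 = -1212$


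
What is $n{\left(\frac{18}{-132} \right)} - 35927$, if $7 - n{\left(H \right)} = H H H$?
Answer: $- \frac{382476133}{10648} \approx -35920.0$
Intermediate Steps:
$n{\left(H \right)} = 7 - H^{3}$ ($n{\left(H \right)} = 7 - H H H = 7 - H^{2} H = 7 - H^{3}$)
$n{\left(\frac{18}{-132} \right)} - 35927 = \left(7 - \left(\frac{18}{-132}\right)^{3}\right) - 35927 = \left(7 - \left(18 \left(- \frac{1}{132}\right)\right)^{3}\right) - 35927 = \left(7 - \left(- \frac{3}{22}\right)^{3}\right) - 35927 = \left(7 - - \frac{27}{10648}\right) - 35927 = \left(7 + \frac{27}{10648}\right) - 35927 = \frac{74563}{10648} - 35927 = - \frac{382476133}{10648}$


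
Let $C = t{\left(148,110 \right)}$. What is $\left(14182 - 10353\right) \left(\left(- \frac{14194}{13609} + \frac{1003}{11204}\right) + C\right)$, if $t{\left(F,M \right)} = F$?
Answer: $\frac{85849837380391}{152475236} \approx 5.6304 \cdot 10^{5}$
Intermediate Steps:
$C = 148$
$\left(14182 - 10353\right) \left(\left(- \frac{14194}{13609} + \frac{1003}{11204}\right) + C\right) = \left(14182 - 10353\right) \left(\left(- \frac{14194}{13609} + \frac{1003}{11204}\right) + 148\right) = 3829 \left(\left(\left(-14194\right) \frac{1}{13609} + 1003 \cdot \frac{1}{11204}\right) + 148\right) = 3829 \left(\left(- \frac{14194}{13609} + \frac{1003}{11204}\right) + 148\right) = 3829 \left(- \frac{145379749}{152475236} + 148\right) = 3829 \cdot \frac{22420955179}{152475236} = \frac{85849837380391}{152475236}$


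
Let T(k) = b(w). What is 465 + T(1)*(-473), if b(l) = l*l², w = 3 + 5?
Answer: -241711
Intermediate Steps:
w = 8
b(l) = l³
T(k) = 512 (T(k) = 8³ = 512)
465 + T(1)*(-473) = 465 + 512*(-473) = 465 - 242176 = -241711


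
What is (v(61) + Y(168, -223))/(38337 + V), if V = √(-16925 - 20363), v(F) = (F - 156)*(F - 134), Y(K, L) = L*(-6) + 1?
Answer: 317200338/1469762857 - 16548*I*√9322/1469762857 ≈ 0.21582 - 0.0010871*I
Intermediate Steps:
Y(K, L) = 1 - 6*L (Y(K, L) = -6*L + 1 = 1 - 6*L)
v(F) = (-156 + F)*(-134 + F)
V = 2*I*√9322 (V = √(-37288) = 2*I*√9322 ≈ 193.1*I)
(v(61) + Y(168, -223))/(38337 + V) = ((20904 + 61² - 290*61) + (1 - 6*(-223)))/(38337 + 2*I*√9322) = ((20904 + 3721 - 17690) + (1 + 1338))/(38337 + 2*I*√9322) = (6935 + 1339)/(38337 + 2*I*√9322) = 8274/(38337 + 2*I*√9322)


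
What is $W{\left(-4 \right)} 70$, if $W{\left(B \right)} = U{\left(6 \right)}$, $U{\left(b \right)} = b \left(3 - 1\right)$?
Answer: $840$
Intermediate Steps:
$U{\left(b \right)} = 2 b$ ($U{\left(b \right)} = b 2 = 2 b$)
$W{\left(B \right)} = 12$ ($W{\left(B \right)} = 2 \cdot 6 = 12$)
$W{\left(-4 \right)} 70 = 12 \cdot 70 = 840$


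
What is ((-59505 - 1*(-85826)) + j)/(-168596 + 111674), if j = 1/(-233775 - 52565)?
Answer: -2512251713/5433015160 ≈ -0.46240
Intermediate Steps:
j = -1/286340 (j = 1/(-286340) = -1/286340 ≈ -3.4924e-6)
((-59505 - 1*(-85826)) + j)/(-168596 + 111674) = ((-59505 - 1*(-85826)) - 1/286340)/(-168596 + 111674) = ((-59505 + 85826) - 1/286340)/(-56922) = (26321 - 1/286340)*(-1/56922) = (7536755139/286340)*(-1/56922) = -2512251713/5433015160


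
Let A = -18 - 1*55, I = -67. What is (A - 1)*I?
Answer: 4958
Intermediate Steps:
A = -73 (A = -18 - 55 = -73)
(A - 1)*I = (-73 - 1)*(-67) = -74*(-67) = 4958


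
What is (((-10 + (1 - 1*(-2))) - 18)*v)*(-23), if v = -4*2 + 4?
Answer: -2300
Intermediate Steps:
v = -4 (v = -8 + 4 = -4)
(((-10 + (1 - 1*(-2))) - 18)*v)*(-23) = (((-10 + (1 - 1*(-2))) - 18)*(-4))*(-23) = (((-10 + (1 + 2)) - 18)*(-4))*(-23) = (((-10 + 3) - 18)*(-4))*(-23) = ((-7 - 18)*(-4))*(-23) = -25*(-4)*(-23) = 100*(-23) = -2300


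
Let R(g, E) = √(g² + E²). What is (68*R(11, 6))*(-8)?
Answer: -544*√157 ≈ -6816.3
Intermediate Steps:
R(g, E) = √(E² + g²)
(68*R(11, 6))*(-8) = (68*√(6² + 11²))*(-8) = (68*√(36 + 121))*(-8) = (68*√157)*(-8) = -544*√157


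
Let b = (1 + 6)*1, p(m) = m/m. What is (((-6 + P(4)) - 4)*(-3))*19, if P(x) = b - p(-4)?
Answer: 228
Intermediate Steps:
p(m) = 1
b = 7 (b = 7*1 = 7)
P(x) = 6 (P(x) = 7 - 1*1 = 7 - 1 = 6)
(((-6 + P(4)) - 4)*(-3))*19 = (((-6 + 6) - 4)*(-3))*19 = ((0 - 4)*(-3))*19 = -4*(-3)*19 = 12*19 = 228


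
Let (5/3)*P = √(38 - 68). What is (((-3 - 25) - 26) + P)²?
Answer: 14526/5 - 324*I*√30/5 ≈ 2905.2 - 354.92*I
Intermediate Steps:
P = 3*I*√30/5 (P = 3*√(38 - 68)/5 = 3*√(-30)/5 = 3*(I*√30)/5 = 3*I*√30/5 ≈ 3.2863*I)
(((-3 - 25) - 26) + P)² = (((-3 - 25) - 26) + 3*I*√30/5)² = ((-28 - 26) + 3*I*√30/5)² = (-54 + 3*I*√30/5)²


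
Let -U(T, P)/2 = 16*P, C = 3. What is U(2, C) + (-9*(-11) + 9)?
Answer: 12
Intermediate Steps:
U(T, P) = -32*P
U(2, C) + (-9*(-11) + 9) = -32*3 + (-9*(-11) + 9) = -96 + (99 + 9) = -96 + 108 = 12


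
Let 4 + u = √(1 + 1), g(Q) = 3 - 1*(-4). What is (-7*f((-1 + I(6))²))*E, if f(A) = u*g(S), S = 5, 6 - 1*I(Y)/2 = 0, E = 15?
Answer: 2940 - 735*√2 ≈ 1900.6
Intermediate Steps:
I(Y) = 12 (I(Y) = 12 - 2*0 = 12 + 0 = 12)
g(Q) = 7 (g(Q) = 3 + 4 = 7)
u = -4 + √2 (u = -4 + √(1 + 1) = -4 + √2 ≈ -2.5858)
f(A) = -28 + 7*√2 (f(A) = (-4 + √2)*7 = -28 + 7*√2)
(-7*f((-1 + I(6))²))*E = -7*(-28 + 7*√2)*15 = (196 - 49*√2)*15 = 2940 - 735*√2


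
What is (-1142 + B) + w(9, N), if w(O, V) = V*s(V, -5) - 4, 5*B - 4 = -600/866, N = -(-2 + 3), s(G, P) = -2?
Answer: -2475328/2165 ≈ -1143.3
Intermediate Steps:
N = -1 (N = -1*1 = -1)
B = 1432/2165 (B = ⅘ + (-600/866)/5 = ⅘ + (-600*1/866)/5 = ⅘ + (⅕)*(-300/433) = ⅘ - 60/433 = 1432/2165 ≈ 0.66143)
w(O, V) = -4 - 2*V (w(O, V) = V*(-2) - 4 = -2*V - 4 = -4 - 2*V)
(-1142 + B) + w(9, N) = (-1142 + 1432/2165) + (-4 - 2*(-1)) = -2470998/2165 + (-4 + 2) = -2470998/2165 - 2 = -2475328/2165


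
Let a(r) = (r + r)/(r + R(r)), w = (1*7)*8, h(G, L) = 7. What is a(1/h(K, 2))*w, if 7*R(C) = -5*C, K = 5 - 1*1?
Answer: 392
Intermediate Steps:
K = 4 (K = 5 - 1 = 4)
w = 56 (w = 7*8 = 56)
R(C) = -5*C/7 (R(C) = (-5*C)/7 = -5*C/7)
a(r) = 7 (a(r) = (r + r)/(r - 5*r/7) = (2*r)/((2*r/7)) = (2*r)*(7/(2*r)) = 7)
a(1/h(K, 2))*w = 7*56 = 392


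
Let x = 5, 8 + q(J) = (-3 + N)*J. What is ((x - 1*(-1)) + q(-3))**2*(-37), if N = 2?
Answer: -37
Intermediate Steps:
q(J) = -8 - J (q(J) = -8 + (-3 + 2)*J = -8 - J)
((x - 1*(-1)) + q(-3))**2*(-37) = ((5 - 1*(-1)) + (-8 - 1*(-3)))**2*(-37) = ((5 + 1) + (-8 + 3))**2*(-37) = (6 - 5)**2*(-37) = 1**2*(-37) = 1*(-37) = -37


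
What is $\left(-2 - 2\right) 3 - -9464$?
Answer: $9452$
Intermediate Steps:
$\left(-2 - 2\right) 3 - -9464 = \left(-4\right) 3 + 9464 = -12 + 9464 = 9452$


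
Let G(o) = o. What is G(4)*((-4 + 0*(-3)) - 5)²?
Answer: 324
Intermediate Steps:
G(4)*((-4 + 0*(-3)) - 5)² = 4*((-4 + 0*(-3)) - 5)² = 4*((-4 + 0) - 5)² = 4*(-4 - 5)² = 4*(-9)² = 4*81 = 324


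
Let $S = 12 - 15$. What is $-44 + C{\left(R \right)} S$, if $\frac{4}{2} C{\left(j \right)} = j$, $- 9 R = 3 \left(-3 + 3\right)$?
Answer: $-44$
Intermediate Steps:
$R = 0$ ($R = - \frac{3 \left(-3 + 3\right)}{9} = - \frac{3 \cdot 0}{9} = \left(- \frac{1}{9}\right) 0 = 0$)
$C{\left(j \right)} = \frac{j}{2}$
$S = -3$ ($S = 12 - 15 = -3$)
$-44 + C{\left(R \right)} S = -44 + \frac{1}{2} \cdot 0 \left(-3\right) = -44 + 0 \left(-3\right) = -44 + 0 = -44$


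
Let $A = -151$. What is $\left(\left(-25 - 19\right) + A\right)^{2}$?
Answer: $38025$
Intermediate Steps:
$\left(\left(-25 - 19\right) + A\right)^{2} = \left(\left(-25 - 19\right) - 151\right)^{2} = \left(-44 - 151\right)^{2} = \left(-195\right)^{2} = 38025$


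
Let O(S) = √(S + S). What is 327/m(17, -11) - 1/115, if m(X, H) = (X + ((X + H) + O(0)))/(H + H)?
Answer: -35971/115 ≈ -312.79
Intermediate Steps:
O(S) = √2*√S (O(S) = √(2*S) = √2*√S)
m(X, H) = (H + 2*X)/(2*H) (m(X, H) = (X + ((X + H) + √2*√0))/(H + H) = (X + ((H + X) + √2*0))/((2*H)) = (X + ((H + X) + 0))*(1/(2*H)) = (X + (H + X))*(1/(2*H)) = (H + 2*X)*(1/(2*H)) = (H + 2*X)/(2*H))
327/m(17, -11) - 1/115 = 327/(((17 + (½)*(-11))/(-11))) - 1/115 = 327/((-(17 - 11/2)/11)) - 1*1/115 = 327/((-1/11*23/2)) - 1/115 = 327/(-23/22) - 1/115 = 327*(-22/23) - 1/115 = -7194/23 - 1/115 = -35971/115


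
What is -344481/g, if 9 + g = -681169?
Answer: 344481/681178 ≈ 0.50571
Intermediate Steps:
g = -681178 (g = -9 - 681169 = -681178)
-344481/g = -344481/(-681178) = -344481*(-1/681178) = 344481/681178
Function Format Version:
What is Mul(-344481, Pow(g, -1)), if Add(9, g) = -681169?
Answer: Rational(344481, 681178) ≈ 0.50571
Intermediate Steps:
g = -681178 (g = Add(-9, -681169) = -681178)
Mul(-344481, Pow(g, -1)) = Mul(-344481, Pow(-681178, -1)) = Mul(-344481, Rational(-1, 681178)) = Rational(344481, 681178)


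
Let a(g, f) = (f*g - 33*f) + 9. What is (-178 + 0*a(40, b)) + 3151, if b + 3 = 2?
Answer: 2973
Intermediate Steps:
b = -1 (b = -3 + 2 = -1)
a(g, f) = 9 - 33*f + f*g (a(g, f) = (-33*f + f*g) + 9 = 9 - 33*f + f*g)
(-178 + 0*a(40, b)) + 3151 = (-178 + 0*(9 - 33*(-1) - 1*40)) + 3151 = (-178 + 0*(9 + 33 - 40)) + 3151 = (-178 + 0*2) + 3151 = (-178 + 0) + 3151 = -178 + 3151 = 2973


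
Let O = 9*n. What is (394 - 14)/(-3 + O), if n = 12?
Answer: 76/21 ≈ 3.6190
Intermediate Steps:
O = 108 (O = 9*12 = 108)
(394 - 14)/(-3 + O) = (394 - 14)/(-3 + 108) = 380/105 = (1/105)*380 = 76/21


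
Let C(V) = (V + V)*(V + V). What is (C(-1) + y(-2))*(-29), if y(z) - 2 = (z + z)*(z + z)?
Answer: -638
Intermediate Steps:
C(V) = 4*V² (C(V) = (2*V)*(2*V) = 4*V²)
y(z) = 2 + 4*z² (y(z) = 2 + (z + z)*(z + z) = 2 + (2*z)*(2*z) = 2 + 4*z²)
(C(-1) + y(-2))*(-29) = (4*(-1)² + (2 + 4*(-2)²))*(-29) = (4*1 + (2 + 4*4))*(-29) = (4 + (2 + 16))*(-29) = (4 + 18)*(-29) = 22*(-29) = -638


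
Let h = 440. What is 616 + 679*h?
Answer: 299376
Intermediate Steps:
616 + 679*h = 616 + 679*440 = 616 + 298760 = 299376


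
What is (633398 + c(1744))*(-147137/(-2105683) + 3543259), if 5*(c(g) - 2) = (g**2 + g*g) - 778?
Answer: 69008801137160547996/10528415 ≈ 6.5545e+12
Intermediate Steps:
c(g) = -768/5 + 2*g**2/5 (c(g) = 2 + ((g**2 + g*g) - 778)/5 = 2 + ((g**2 + g**2) - 778)/5 = 2 + (2*g**2 - 778)/5 = 2 + (-778 + 2*g**2)/5 = 2 + (-778/5 + 2*g**2/5) = -768/5 + 2*g**2/5)
(633398 + c(1744))*(-147137/(-2105683) + 3543259) = (633398 + (-768/5 + (2/5)*1744**2))*(-147137/(-2105683) + 3543259) = (633398 + (-768/5 + (2/5)*3041536))*(-147137*(-1/2105683) + 3543259) = (633398 + (-768/5 + 6083072/5))*(147137/2105683 + 3543259) = (633398 + 6082304/5)*(7460980388034/2105683) = (9249294/5)*(7460980388034/2105683) = 69008801137160547996/10528415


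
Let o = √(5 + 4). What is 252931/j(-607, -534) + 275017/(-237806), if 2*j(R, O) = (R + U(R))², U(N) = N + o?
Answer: -40431598155/49821070418 ≈ -0.81154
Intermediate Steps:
o = 3 (o = √9 = 3)
U(N) = 3 + N (U(N) = N + 3 = 3 + N)
j(R, O) = (3 + 2*R)²/2 (j(R, O) = (R + (3 + R))²/2 = (3 + 2*R)²/2)
252931/j(-607, -534) + 275017/(-237806) = 252931/(((3 + 2*(-607))²/2)) + 275017/(-237806) = 252931/(((3 - 1214)²/2)) + 275017*(-1/237806) = 252931/(((½)*(-1211)²)) - 275017/237806 = 252931/(((½)*1466521)) - 275017/237806 = 252931/(1466521/2) - 275017/237806 = 252931*(2/1466521) - 275017/237806 = 72266/209503 - 275017/237806 = -40431598155/49821070418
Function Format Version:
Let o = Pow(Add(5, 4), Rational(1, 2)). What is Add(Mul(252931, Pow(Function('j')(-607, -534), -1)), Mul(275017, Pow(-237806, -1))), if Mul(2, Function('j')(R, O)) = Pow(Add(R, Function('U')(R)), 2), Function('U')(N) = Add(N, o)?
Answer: Rational(-40431598155, 49821070418) ≈ -0.81154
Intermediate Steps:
o = 3 (o = Pow(9, Rational(1, 2)) = 3)
Function('U')(N) = Add(3, N) (Function('U')(N) = Add(N, 3) = Add(3, N))
Function('j')(R, O) = Mul(Rational(1, 2), Pow(Add(3, Mul(2, R)), 2)) (Function('j')(R, O) = Mul(Rational(1, 2), Pow(Add(R, Add(3, R)), 2)) = Mul(Rational(1, 2), Pow(Add(3, Mul(2, R)), 2)))
Add(Mul(252931, Pow(Function('j')(-607, -534), -1)), Mul(275017, Pow(-237806, -1))) = Add(Mul(252931, Pow(Mul(Rational(1, 2), Pow(Add(3, Mul(2, -607)), 2)), -1)), Mul(275017, Pow(-237806, -1))) = Add(Mul(252931, Pow(Mul(Rational(1, 2), Pow(Add(3, -1214), 2)), -1)), Mul(275017, Rational(-1, 237806))) = Add(Mul(252931, Pow(Mul(Rational(1, 2), Pow(-1211, 2)), -1)), Rational(-275017, 237806)) = Add(Mul(252931, Pow(Mul(Rational(1, 2), 1466521), -1)), Rational(-275017, 237806)) = Add(Mul(252931, Pow(Rational(1466521, 2), -1)), Rational(-275017, 237806)) = Add(Mul(252931, Rational(2, 1466521)), Rational(-275017, 237806)) = Add(Rational(72266, 209503), Rational(-275017, 237806)) = Rational(-40431598155, 49821070418)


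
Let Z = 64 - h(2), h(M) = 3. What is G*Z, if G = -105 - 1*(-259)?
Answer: 9394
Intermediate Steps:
Z = 61 (Z = 64 - 1*3 = 64 - 3 = 61)
G = 154 (G = -105 + 259 = 154)
G*Z = 154*61 = 9394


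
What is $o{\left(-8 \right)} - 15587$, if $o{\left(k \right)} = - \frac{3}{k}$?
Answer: $- \frac{124693}{8} \approx -15587.0$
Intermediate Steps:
$o{\left(-8 \right)} - 15587 = - \frac{3}{-8} - 15587 = \left(-3\right) \left(- \frac{1}{8}\right) - 15587 = \frac{3}{8} - 15587 = - \frac{124693}{8}$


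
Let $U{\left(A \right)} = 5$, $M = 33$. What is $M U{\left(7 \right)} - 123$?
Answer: $42$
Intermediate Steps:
$M U{\left(7 \right)} - 123 = 33 \cdot 5 - 123 = 165 - 123 = 42$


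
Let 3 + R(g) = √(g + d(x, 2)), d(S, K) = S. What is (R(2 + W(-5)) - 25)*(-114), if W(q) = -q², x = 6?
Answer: 3192 - 114*I*√17 ≈ 3192.0 - 470.03*I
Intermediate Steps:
R(g) = -3 + √(6 + g) (R(g) = -3 + √(g + 6) = -3 + √(6 + g))
(R(2 + W(-5)) - 25)*(-114) = ((-3 + √(6 + (2 - 1*(-5)²))) - 25)*(-114) = ((-3 + √(6 + (2 - 1*25))) - 25)*(-114) = ((-3 + √(6 + (2 - 25))) - 25)*(-114) = ((-3 + √(6 - 23)) - 25)*(-114) = ((-3 + √(-17)) - 25)*(-114) = ((-3 + I*√17) - 25)*(-114) = (-28 + I*√17)*(-114) = 3192 - 114*I*√17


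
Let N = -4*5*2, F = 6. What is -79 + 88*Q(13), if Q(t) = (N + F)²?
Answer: 101649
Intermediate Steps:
N = -40 (N = -20*2 = -40)
Q(t) = 1156 (Q(t) = (-40 + 6)² = (-34)² = 1156)
-79 + 88*Q(13) = -79 + 88*1156 = -79 + 101728 = 101649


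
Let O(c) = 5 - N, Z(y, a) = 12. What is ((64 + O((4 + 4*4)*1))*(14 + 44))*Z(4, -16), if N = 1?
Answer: 47328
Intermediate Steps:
O(c) = 4 (O(c) = 5 - 1*1 = 5 - 1 = 4)
((64 + O((4 + 4*4)*1))*(14 + 44))*Z(4, -16) = ((64 + 4)*(14 + 44))*12 = (68*58)*12 = 3944*12 = 47328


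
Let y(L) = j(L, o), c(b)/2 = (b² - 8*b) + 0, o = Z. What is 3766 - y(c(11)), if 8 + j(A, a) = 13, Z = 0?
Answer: 3761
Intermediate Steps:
o = 0
j(A, a) = 5 (j(A, a) = -8 + 13 = 5)
c(b) = -16*b + 2*b² (c(b) = 2*((b² - 8*b) + 0) = 2*(b² - 8*b) = -16*b + 2*b²)
y(L) = 5
3766 - y(c(11)) = 3766 - 1*5 = 3766 - 5 = 3761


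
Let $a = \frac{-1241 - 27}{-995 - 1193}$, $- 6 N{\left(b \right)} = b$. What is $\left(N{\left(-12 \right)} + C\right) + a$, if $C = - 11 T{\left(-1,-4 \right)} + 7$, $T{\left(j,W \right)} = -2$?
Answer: $\frac{17274}{547} \approx 31.58$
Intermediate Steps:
$N{\left(b \right)} = - \frac{b}{6}$
$a = \frac{317}{547}$ ($a = - \frac{1268}{-2188} = \left(-1268\right) \left(- \frac{1}{2188}\right) = \frac{317}{547} \approx 0.57952$)
$C = 29$ ($C = \left(-11\right) \left(-2\right) + 7 = 22 + 7 = 29$)
$\left(N{\left(-12 \right)} + C\right) + a = \left(\left(- \frac{1}{6}\right) \left(-12\right) + 29\right) + \frac{317}{547} = \left(2 + 29\right) + \frac{317}{547} = 31 + \frac{317}{547} = \frac{17274}{547}$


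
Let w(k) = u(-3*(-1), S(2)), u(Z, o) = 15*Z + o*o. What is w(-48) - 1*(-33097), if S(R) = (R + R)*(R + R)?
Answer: 33398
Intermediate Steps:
S(R) = 4*R**2 (S(R) = (2*R)*(2*R) = 4*R**2)
u(Z, o) = o**2 + 15*Z (u(Z, o) = 15*Z + o**2 = o**2 + 15*Z)
w(k) = 301 (w(k) = (4*2**2)**2 + 15*(-3*(-1)) = (4*4)**2 + 15*3 = 16**2 + 45 = 256 + 45 = 301)
w(-48) - 1*(-33097) = 301 - 1*(-33097) = 301 + 33097 = 33398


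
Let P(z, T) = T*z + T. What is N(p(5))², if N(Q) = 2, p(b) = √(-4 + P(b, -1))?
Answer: 4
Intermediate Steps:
P(z, T) = T + T*z
p(b) = √(-5 - b) (p(b) = √(-4 - (1 + b)) = √(-4 + (-1 - b)) = √(-5 - b))
N(p(5))² = 2² = 4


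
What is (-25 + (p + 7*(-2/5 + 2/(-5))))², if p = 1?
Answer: 21904/25 ≈ 876.16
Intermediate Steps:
(-25 + (p + 7*(-2/5 + 2/(-5))))² = (-25 + (1 + 7*(-2/5 + 2/(-5))))² = (-25 + (1 + 7*(-2*⅕ + 2*(-⅕))))² = (-25 + (1 + 7*(-⅖ - ⅖)))² = (-25 + (1 + 7*(-⅘)))² = (-25 + (1 - 28/5))² = (-25 - 23/5)² = (-148/5)² = 21904/25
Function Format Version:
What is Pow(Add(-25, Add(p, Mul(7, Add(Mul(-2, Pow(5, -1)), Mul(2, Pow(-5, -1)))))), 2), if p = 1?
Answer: Rational(21904, 25) ≈ 876.16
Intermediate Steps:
Pow(Add(-25, Add(p, Mul(7, Add(Mul(-2, Pow(5, -1)), Mul(2, Pow(-5, -1)))))), 2) = Pow(Add(-25, Add(1, Mul(7, Add(Mul(-2, Pow(5, -1)), Mul(2, Pow(-5, -1)))))), 2) = Pow(Add(-25, Add(1, Mul(7, Add(Mul(-2, Rational(1, 5)), Mul(2, Rational(-1, 5)))))), 2) = Pow(Add(-25, Add(1, Mul(7, Add(Rational(-2, 5), Rational(-2, 5))))), 2) = Pow(Add(-25, Add(1, Mul(7, Rational(-4, 5)))), 2) = Pow(Add(-25, Add(1, Rational(-28, 5))), 2) = Pow(Add(-25, Rational(-23, 5)), 2) = Pow(Rational(-148, 5), 2) = Rational(21904, 25)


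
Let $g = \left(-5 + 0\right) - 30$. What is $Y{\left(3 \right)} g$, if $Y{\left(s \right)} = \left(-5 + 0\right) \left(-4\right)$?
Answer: $-700$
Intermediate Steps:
$Y{\left(s \right)} = 20$ ($Y{\left(s \right)} = \left(-5\right) \left(-4\right) = 20$)
$g = -35$ ($g = -5 - 30 = -35$)
$Y{\left(3 \right)} g = 20 \left(-35\right) = -700$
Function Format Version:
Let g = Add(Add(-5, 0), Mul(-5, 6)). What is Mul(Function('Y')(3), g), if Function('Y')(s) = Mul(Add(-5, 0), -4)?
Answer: -700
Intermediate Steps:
Function('Y')(s) = 20 (Function('Y')(s) = Mul(-5, -4) = 20)
g = -35 (g = Add(-5, -30) = -35)
Mul(Function('Y')(3), g) = Mul(20, -35) = -700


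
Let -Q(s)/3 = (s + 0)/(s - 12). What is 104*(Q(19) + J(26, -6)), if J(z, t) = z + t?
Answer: 8632/7 ≈ 1233.1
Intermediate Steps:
Q(s) = -3*s/(-12 + s) (Q(s) = -3*(s + 0)/(s - 12) = -3*s/(-12 + s))
J(z, t) = t + z
104*(Q(19) + J(26, -6)) = 104*(-3*19/(-12 + 19) + (-6 + 26)) = 104*(-3*19/7 + 20) = 104*(-3*19*⅐ + 20) = 104*(-57/7 + 20) = 104*(83/7) = 8632/7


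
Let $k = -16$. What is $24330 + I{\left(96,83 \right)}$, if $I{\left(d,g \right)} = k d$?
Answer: $22794$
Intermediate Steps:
$I{\left(d,g \right)} = - 16 d$
$24330 + I{\left(96,83 \right)} = 24330 - 1536 = 22794$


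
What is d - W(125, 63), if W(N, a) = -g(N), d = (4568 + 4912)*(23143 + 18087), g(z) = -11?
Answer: 390860389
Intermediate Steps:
d = 390860400 (d = 9480*41230 = 390860400)
W(N, a) = 11 (W(N, a) = -1*(-11) = 11)
d - W(125, 63) = 390860400 - 1*11 = 390860400 - 11 = 390860389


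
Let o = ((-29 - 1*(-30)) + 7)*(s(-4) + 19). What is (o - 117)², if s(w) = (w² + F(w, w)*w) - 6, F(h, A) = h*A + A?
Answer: 72361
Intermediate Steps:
F(h, A) = A + A*h (F(h, A) = A*h + A = A + A*h)
s(w) = -6 + w² + w²*(1 + w) (s(w) = (w² + (w*(1 + w))*w) - 6 = (w² + w²*(1 + w)) - 6 = -6 + w² + w²*(1 + w))
o = -152 (o = ((-29 - 1*(-30)) + 7)*((-6 + (-4)³ + 2*(-4)²) + 19) = ((-29 + 30) + 7)*((-6 - 64 + 2*16) + 19) = (1 + 7)*((-6 - 64 + 32) + 19) = 8*(-38 + 19) = 8*(-19) = -152)
(o - 117)² = (-152 - 117)² = (-269)² = 72361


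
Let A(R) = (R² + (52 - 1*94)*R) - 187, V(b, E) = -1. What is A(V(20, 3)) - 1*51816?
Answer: -51960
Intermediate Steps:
A(R) = -187 + R² - 42*R (A(R) = (R² + (52 - 94)*R) - 187 = (R² - 42*R) - 187 = -187 + R² - 42*R)
A(V(20, 3)) - 1*51816 = (-187 + (-1)² - 42*(-1)) - 1*51816 = (-187 + 1 + 42) - 51816 = -144 - 51816 = -51960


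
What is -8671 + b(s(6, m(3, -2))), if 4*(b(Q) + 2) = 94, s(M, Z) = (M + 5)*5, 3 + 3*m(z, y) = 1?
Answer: -17299/2 ≈ -8649.5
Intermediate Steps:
m(z, y) = -2/3 (m(z, y) = -1 + (1/3)*1 = -1 + 1/3 = -2/3)
s(M, Z) = 25 + 5*M (s(M, Z) = (5 + M)*5 = 25 + 5*M)
b(Q) = 43/2 (b(Q) = -2 + (1/4)*94 = -2 + 47/2 = 43/2)
-8671 + b(s(6, m(3, -2))) = -8671 + 43/2 = -17299/2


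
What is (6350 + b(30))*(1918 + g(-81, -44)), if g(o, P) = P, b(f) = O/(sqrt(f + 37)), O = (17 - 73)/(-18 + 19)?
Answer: 11899900 - 104944*sqrt(67)/67 ≈ 1.1887e+7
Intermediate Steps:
O = -56 (O = -56/1 = -56*1 = -56)
b(f) = -56/sqrt(37 + f) (b(f) = -56/sqrt(f + 37) = -56/sqrt(37 + f))
(6350 + b(30))*(1918 + g(-81, -44)) = (6350 - 56/sqrt(37 + 30))*(1918 - 44) = (6350 - 56*sqrt(67)/67)*1874 = 11899900 - 104944*sqrt(67)/67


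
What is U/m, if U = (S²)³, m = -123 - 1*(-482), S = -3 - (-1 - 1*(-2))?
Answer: 4096/359 ≈ 11.409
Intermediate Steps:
S = -4 (S = -3 - (-1 + 2) = -3 - 1*1 = -3 - 1 = -4)
m = 359 (m = -123 + 482 = 359)
U = 4096 (U = ((-4)²)³ = 16³ = 4096)
U/m = 4096/359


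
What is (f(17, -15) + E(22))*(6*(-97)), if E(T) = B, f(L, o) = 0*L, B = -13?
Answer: 7566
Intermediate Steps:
f(L, o) = 0
E(T) = -13
(f(17, -15) + E(22))*(6*(-97)) = (0 - 13)*(6*(-97)) = -13*(-582) = 7566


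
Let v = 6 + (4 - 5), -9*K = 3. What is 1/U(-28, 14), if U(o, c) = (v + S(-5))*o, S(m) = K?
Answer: -3/392 ≈ -0.0076531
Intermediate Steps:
K = -⅓ (K = -⅑*3 = -⅓ ≈ -0.33333)
S(m) = -⅓
v = 5 (v = 6 - 1 = 5)
U(o, c) = 14*o/3 (U(o, c) = (5 - ⅓)*o = 14*o/3)
1/U(-28, 14) = 1/((14/3)*(-28)) = 1/(-392/3) = -3/392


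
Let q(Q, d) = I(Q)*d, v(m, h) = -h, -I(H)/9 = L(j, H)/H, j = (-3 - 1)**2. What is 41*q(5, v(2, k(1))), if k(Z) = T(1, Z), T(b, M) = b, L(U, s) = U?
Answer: 5904/5 ≈ 1180.8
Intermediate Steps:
j = 16 (j = (-4)**2 = 16)
I(H) = -144/H
k(Z) = 1
q(Q, d) = -144*d/Q (q(Q, d) = (-144/Q)*d = -144*d/Q)
41*q(5, v(2, k(1))) = 41*(-144*(-1*1)/5) = 41*(-144*(-1)*1/5) = 41*(144/5) = 5904/5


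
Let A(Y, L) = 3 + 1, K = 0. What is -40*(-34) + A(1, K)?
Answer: 1364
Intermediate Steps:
A(Y, L) = 4
-40*(-34) + A(1, K) = -40*(-34) + 4 = 1360 + 4 = 1364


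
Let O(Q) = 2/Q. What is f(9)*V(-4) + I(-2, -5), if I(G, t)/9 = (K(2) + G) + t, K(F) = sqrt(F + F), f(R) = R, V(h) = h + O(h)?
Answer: -171/2 ≈ -85.500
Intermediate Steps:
V(h) = h + 2/h
K(F) = sqrt(2)*sqrt(F) (K(F) = sqrt(2*F) = sqrt(2)*sqrt(F))
I(G, t) = 18 + 9*G + 9*t (I(G, t) = 9*((sqrt(2)*sqrt(2) + G) + t) = 9*((2 + G) + t) = 9*(2 + G + t) = 18 + 9*G + 9*t)
f(9)*V(-4) + I(-2, -5) = 9*(-4 + 2/(-4)) + (18 + 9*(-2) + 9*(-5)) = 9*(-4 + 2*(-1/4)) + (18 - 18 - 45) = 9*(-4 - 1/2) - 45 = 9*(-9/2) - 45 = -81/2 - 45 = -171/2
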